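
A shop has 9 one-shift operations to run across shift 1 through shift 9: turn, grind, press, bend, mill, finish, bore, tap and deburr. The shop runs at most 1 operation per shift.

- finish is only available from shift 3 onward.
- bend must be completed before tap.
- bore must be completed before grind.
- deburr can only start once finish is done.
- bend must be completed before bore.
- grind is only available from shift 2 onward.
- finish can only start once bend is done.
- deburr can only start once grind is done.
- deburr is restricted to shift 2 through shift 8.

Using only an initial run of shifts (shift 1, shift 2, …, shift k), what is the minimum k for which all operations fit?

9

The precedence chain requires at least 4 distinct shifts.
With at most 1 per shift and 9 operations, at least 9 shifts are needed.
9 works (last occupied shift: shift 9): for example press -> shift 8, turn -> shift 7, finish -> shift 3, deburr -> shift 5, bore -> shift 2, tap -> shift 6, bend -> shift 1, grind -> shift 4, mill -> shift 9.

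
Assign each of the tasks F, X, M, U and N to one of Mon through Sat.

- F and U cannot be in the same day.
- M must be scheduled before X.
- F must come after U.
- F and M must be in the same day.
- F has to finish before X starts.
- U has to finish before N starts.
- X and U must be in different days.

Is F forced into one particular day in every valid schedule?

F can be Tue (e.g. X -> Wed; N -> Tue; M -> Tue; F -> Tue; U -> Mon) or Wed (e.g. M=Wed; N=Tue; F=Wed; U=Mon; X=Thu).

No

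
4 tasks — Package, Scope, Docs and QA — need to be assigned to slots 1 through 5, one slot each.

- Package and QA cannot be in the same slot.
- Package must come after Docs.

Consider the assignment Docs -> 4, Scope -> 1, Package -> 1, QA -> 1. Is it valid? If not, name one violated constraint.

No. Package must come after Docs is not satisfied.

Package must come after Docs — violated.
Package and QA cannot be in the same slot — violated.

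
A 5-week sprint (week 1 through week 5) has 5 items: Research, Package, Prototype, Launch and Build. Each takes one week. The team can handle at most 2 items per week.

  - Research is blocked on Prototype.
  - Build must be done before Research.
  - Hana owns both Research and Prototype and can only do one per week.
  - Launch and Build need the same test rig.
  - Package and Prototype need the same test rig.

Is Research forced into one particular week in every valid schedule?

Research can be week 2 (e.g. Launch -> week 3, Build -> week 1, Research -> week 2, Prototype -> week 1, Package -> week 2) or week 3 (e.g. Prototype in week 1; Build in week 1; Launch in week 2; Package in week 2; Research in week 3).

No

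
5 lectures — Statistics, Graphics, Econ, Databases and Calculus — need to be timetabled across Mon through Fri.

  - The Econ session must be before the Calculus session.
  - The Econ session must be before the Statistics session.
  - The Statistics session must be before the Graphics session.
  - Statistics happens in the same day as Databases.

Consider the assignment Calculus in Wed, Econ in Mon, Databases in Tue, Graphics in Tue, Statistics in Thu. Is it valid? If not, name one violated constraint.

No — it violates: The Statistics session must be before the Graphics session

The Statistics session must be before the Graphics session — violated.
The Econ session must be before the Statistics session — holds.
The Econ session must be before the Calculus session — holds.
Statistics happens in the same day as Databases — violated.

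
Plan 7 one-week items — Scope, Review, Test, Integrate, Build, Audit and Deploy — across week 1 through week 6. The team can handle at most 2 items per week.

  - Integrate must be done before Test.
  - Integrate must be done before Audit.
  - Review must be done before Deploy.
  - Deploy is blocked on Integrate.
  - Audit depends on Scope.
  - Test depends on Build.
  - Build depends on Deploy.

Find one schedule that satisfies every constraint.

Audit=week 3, Scope=week 2, Integrate=week 1, Review=week 1, Deploy=week 2, Test=week 4, Build=week 3

Checking: Integrate(week 1) before Test(week 4); Integrate(week 1) before Deploy(week 2); Scope(week 2) before Audit(week 3); Build(week 3) before Test(week 4); Deploy(week 2) before Build(week 3); Review(week 1) before Deploy(week 2); Integrate(week 1) before Audit(week 3); max 2 per week (cap 2).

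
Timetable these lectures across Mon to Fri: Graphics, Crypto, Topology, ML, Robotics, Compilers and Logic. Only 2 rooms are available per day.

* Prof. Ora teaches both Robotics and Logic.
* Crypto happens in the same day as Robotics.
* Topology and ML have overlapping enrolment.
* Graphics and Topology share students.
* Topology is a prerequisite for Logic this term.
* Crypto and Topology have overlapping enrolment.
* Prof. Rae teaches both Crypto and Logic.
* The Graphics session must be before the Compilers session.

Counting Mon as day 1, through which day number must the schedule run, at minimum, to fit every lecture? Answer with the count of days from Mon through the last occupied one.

4 days

The precedence chain requires at least 2 distinct days.
With at most 2 per day and 7 lectures, at least 4 days are needed.
4 works (last occupied day: Thu): for example ML in Mon, Robotics in Thu, Compilers in Tue, Crypto in Thu, Graphics in Mon, Topology in Tue, Logic in Wed.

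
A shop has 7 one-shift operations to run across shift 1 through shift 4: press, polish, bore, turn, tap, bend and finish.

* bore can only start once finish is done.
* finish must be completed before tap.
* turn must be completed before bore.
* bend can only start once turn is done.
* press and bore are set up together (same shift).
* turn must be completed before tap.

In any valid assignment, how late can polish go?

polish at shift 4 is achievable: finish in shift 1; polish in shift 4; press in shift 2; bend in shift 2; turn in shift 1; tap in shift 2; bore in shift 2.

shift 4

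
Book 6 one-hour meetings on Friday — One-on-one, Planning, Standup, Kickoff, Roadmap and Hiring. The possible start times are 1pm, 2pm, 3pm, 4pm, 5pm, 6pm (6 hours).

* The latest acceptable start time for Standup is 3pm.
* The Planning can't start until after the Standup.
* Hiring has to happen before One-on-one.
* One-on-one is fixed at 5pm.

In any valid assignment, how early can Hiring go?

1pm

Downstream work caps Hiring at 4pm.
Hiring at 1pm is achievable: Roadmap in 1pm; Planning in 2pm; Kickoff in 1pm; Standup in 1pm; Hiring in 1pm; One-on-one in 5pm.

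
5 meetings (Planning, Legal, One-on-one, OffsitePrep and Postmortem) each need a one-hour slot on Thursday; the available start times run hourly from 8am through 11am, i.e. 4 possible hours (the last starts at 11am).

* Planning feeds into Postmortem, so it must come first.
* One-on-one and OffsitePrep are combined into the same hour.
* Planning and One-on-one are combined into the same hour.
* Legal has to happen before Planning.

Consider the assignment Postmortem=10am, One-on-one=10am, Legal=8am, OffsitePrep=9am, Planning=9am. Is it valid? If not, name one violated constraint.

No. Planning and One-on-one are combined into the same hour is not satisfied.

Planning and One-on-one are combined into the same hour — violated.
Legal has to happen before Planning — holds.
Planning feeds into Postmortem, so it must come first — holds.
One-on-one and OffsitePrep are combined into the same hour — violated.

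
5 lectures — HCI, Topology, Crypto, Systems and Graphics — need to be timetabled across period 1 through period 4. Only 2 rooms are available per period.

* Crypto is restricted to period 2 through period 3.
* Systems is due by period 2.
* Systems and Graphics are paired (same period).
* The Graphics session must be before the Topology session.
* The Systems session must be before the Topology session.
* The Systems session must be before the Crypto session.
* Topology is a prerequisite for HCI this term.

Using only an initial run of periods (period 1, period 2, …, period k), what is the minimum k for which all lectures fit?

The precedence chain requires at least 3 distinct periods.
With at most 2 per period and 5 lectures, at least 3 periods are needed.
3 works (last occupied period: period 3): for example Crypto=period 2, Systems=period 1, HCI=period 3, Topology=period 2, Graphics=period 1.

3 periods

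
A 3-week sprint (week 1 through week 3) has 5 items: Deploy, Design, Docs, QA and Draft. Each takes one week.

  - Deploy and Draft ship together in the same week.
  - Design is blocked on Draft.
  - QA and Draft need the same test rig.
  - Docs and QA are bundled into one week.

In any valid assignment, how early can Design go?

week 2

Precedence pushes Design to at least week 2.
Design at week 2 is achievable: Deploy=week 1; QA=week 2; Draft=week 1; Design=week 2; Docs=week 2.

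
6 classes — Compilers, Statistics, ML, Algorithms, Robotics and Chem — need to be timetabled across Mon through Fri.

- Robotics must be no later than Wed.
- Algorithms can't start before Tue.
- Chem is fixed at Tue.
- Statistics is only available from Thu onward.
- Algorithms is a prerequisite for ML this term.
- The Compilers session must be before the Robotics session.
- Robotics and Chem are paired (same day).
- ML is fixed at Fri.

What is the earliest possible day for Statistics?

Statistics is available from Thu.
Statistics at Thu is achievable: ML in Fri; Algorithms in Tue; Compilers in Mon; Statistics in Thu; Robotics in Tue; Chem in Tue.

Thu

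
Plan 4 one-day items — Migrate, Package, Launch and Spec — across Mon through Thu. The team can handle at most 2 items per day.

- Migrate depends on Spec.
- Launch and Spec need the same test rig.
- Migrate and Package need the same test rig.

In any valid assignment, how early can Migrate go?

Precedence pushes Migrate to at least Tue.
Migrate at Tue is achievable: Package in Mon, Launch in Tue, Migrate in Tue, Spec in Mon.

Tue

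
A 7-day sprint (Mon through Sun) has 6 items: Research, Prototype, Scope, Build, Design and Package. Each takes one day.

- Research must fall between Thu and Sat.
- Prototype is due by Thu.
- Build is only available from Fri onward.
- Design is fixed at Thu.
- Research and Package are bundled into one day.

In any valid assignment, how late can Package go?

Sat

Package must be in the same day as Research, which can't be before Thu, so Package is at least Thu; Package must be in the same day as Research, which can't be after Sat, so Package is at most Sat.
Package at Sat is achievable: Prototype in Mon; Scope in Mon; Build in Fri; Research in Sat; Package in Sat; Design in Thu.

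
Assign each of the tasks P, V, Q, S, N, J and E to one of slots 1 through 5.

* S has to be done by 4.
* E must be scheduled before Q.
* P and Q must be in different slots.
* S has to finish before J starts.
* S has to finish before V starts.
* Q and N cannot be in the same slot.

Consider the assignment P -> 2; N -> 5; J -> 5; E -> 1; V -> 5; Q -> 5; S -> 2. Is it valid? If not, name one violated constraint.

No — it violates: Q and N cannot be in the same slot

P and Q must be in different slots — holds.
S has to be done by 4 — holds.
Q and N cannot be in the same slot — violated.
E must be scheduled before Q — holds.
S has to finish before J starts — holds.
S has to finish before V starts — holds.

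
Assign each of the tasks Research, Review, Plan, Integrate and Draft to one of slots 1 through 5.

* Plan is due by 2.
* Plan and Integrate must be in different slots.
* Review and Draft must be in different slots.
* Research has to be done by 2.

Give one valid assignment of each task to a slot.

Draft -> 2, Review -> 1, Integrate -> 2, Plan -> 1, Research -> 1

Checking: Plan(1) != Integrate(2); Review(1) != Draft(2); Plan=1 in [1,2]; Research=1 in [1,2].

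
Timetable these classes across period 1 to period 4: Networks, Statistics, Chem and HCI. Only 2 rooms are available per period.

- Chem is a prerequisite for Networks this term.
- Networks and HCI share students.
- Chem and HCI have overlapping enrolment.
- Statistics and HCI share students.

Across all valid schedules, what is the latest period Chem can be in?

Downstream work caps Chem at period 3.
Chem at period 3 is achievable: Chem=period 3; Statistics=period 1; HCI=period 2; Networks=period 4.

period 3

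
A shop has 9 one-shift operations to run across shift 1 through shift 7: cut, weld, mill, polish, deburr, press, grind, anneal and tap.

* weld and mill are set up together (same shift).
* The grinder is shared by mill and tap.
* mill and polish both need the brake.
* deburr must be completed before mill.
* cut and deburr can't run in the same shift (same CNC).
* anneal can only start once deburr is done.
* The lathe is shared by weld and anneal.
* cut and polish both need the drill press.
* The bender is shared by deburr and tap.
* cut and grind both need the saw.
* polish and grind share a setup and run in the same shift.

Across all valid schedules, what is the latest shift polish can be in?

polish at shift 7 is achievable: anneal -> shift 3, polish -> shift 7, mill -> shift 2, grind -> shift 7, press -> shift 1, weld -> shift 2, deburr -> shift 1, tap -> shift 3, cut -> shift 2.

shift 7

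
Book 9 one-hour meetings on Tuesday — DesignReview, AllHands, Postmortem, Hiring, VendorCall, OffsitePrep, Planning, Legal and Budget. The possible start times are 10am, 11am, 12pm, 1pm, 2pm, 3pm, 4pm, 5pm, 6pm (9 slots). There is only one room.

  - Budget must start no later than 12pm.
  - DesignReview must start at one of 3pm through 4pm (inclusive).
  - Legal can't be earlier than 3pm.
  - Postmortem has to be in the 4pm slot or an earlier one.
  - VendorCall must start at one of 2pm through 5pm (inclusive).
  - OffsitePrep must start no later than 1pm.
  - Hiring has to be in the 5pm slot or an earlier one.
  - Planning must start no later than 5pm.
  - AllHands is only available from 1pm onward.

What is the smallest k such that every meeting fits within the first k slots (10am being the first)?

With at most 1 per slot and 9 meetings, at least 9 slots are needed.
DesignReview can't be placed before 3pm — that is slot 6 counting from 10am — so the schedule must run through at least 6 slots.
9 works (last occupied slot: 6pm): for example VendorCall -> 2pm, DesignReview -> 3pm, Budget -> 10am, AllHands -> 6pm, Planning -> 5pm, Legal -> 4pm, Postmortem -> 12pm, OffsitePrep -> 11am, Hiring -> 1pm.

9 slots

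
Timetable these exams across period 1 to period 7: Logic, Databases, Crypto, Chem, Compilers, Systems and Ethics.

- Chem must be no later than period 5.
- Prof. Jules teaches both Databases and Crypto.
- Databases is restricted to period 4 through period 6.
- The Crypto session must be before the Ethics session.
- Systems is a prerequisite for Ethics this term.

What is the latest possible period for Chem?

Chem's own window allows nothing later than period 5.
Chem at period 5 is achievable: Ethics in period 2; Logic in period 1; Compilers in period 1; Systems in period 1; Crypto in period 1; Chem in period 5; Databases in period 4.

period 5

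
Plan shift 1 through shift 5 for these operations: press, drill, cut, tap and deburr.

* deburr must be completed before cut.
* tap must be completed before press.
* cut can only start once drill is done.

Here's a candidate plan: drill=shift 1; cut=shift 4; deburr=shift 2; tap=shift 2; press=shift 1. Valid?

tap must be completed before press — violated.
deburr must be completed before cut — holds.
cut can only start once drill is done — holds.

No. tap must be completed before press is not satisfied.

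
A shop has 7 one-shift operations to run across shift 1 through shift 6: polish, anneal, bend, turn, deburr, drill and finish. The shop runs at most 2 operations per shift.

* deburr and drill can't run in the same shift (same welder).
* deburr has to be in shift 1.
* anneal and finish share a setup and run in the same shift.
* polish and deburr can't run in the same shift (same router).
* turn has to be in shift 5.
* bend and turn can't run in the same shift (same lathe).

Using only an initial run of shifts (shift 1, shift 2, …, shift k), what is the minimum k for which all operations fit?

With at most 2 per shift and 7 operations, at least 4 shifts are needed.
turn can't be placed before shift 5, so the schedule must run through at least shift 5.
5 works (last occupied shift: shift 5): for example finish in shift 3, turn in shift 5, deburr in shift 1, bend in shift 1, drill in shift 2, polish in shift 2, anneal in shift 3.

5 shifts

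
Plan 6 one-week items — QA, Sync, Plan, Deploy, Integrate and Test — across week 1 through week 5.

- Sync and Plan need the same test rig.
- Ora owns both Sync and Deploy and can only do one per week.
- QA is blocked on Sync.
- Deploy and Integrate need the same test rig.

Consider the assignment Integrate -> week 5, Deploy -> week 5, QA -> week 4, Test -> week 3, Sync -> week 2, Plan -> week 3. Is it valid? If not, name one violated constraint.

Invalid. Deploy and Integrate need the same test rig.

QA is blocked on Sync — holds.
Ora owns both Sync and Deploy and can only do one per week — holds.
Deploy and Integrate need the same test rig — violated.
Sync and Plan need the same test rig — holds.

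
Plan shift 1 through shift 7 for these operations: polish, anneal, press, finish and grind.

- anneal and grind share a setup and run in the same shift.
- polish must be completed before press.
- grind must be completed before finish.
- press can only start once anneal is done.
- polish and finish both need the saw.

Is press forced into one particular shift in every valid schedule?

No

press can be shift 2 (e.g. finish in shift 2; press in shift 2; anneal in shift 1; polish in shift 1; grind in shift 1) or shift 3 (e.g. grind -> shift 1, press -> shift 3, anneal -> shift 1, polish -> shift 1, finish -> shift 2).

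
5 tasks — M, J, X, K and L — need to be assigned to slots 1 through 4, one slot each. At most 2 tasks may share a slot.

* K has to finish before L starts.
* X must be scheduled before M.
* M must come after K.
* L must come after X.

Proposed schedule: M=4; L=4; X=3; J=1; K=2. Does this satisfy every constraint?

Valid

At most 2 tasks may share a slot — holds.
M must come after K — holds.
K has to finish before L starts — holds.
X must be scheduled before M — holds.
L must come after X — holds.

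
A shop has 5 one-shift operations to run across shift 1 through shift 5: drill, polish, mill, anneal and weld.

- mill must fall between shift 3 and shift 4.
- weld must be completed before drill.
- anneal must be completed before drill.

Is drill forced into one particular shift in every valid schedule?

No

drill can be shift 2 (e.g. drill=shift 2; anneal=shift 1; weld=shift 1; polish=shift 1; mill=shift 3) or shift 3 (e.g. drill -> shift 3; anneal -> shift 1; mill -> shift 3; weld -> shift 1; polish -> shift 1).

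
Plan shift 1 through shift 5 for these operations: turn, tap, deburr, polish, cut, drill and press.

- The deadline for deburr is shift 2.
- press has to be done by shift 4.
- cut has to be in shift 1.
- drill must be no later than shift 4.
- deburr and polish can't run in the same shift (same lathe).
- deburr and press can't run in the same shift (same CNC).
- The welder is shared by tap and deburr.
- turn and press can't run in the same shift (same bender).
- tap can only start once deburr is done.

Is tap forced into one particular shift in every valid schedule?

tap can be shift 2 (e.g. polish in shift 2; press in shift 2; cut in shift 1; deburr in shift 1; drill in shift 1; turn in shift 1; tap in shift 2) or shift 3 (e.g. drill -> shift 1; polish -> shift 2; turn -> shift 1; tap -> shift 3; deburr -> shift 1; cut -> shift 1; press -> shift 2).

No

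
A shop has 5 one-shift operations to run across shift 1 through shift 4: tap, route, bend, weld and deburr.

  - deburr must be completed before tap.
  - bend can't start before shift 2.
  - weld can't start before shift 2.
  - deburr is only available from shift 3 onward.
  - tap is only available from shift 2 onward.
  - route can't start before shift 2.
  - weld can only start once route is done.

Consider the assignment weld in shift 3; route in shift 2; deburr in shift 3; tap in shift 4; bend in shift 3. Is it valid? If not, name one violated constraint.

Yes

weld can't start before shift 2 — holds.
weld can only start once route is done — holds.
deburr is only available from shift 3 onward — holds.
deburr must be completed before tap — holds.
bend can't start before shift 2 — holds.
tap is only available from shift 2 onward — holds.
route can't start before shift 2 — holds.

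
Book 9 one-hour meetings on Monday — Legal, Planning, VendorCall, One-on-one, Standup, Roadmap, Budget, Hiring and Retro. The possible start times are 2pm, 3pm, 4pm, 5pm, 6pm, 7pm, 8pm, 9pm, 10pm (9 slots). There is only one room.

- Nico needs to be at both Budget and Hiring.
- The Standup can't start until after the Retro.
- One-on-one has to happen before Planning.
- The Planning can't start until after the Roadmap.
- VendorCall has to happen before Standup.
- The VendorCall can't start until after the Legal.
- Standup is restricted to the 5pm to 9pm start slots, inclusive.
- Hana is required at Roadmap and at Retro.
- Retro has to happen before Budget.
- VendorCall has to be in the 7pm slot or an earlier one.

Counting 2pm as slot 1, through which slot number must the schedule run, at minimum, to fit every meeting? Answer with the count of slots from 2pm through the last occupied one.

9 slots

The precedence chain requires at least 3 distinct slots.
With at most 1 per slot and 9 meetings, at least 9 slots are needed.
Standup can't be placed before 5pm — that is slot 4 counting from 2pm — so the schedule must run through at least 4 slots.
9 works (last occupied slot: 10pm): for example Budget -> 9pm, Standup -> 5pm, Legal -> 2pm, Retro -> 4pm, Hiring -> 10pm, Planning -> 8pm, One-on-one -> 6pm, VendorCall -> 3pm, Roadmap -> 7pm.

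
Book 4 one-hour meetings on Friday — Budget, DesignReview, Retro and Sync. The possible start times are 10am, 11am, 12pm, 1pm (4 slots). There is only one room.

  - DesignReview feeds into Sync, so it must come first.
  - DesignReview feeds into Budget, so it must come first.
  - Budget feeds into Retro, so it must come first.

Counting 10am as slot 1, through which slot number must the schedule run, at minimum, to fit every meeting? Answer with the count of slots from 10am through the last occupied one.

The precedence chain requires at least 3 distinct slots.
With at most 1 per slot and 4 meetings, at least 4 slots are needed.
4 works (last occupied slot: 1pm): for example Retro in 12pm; Budget in 11am; Sync in 1pm; DesignReview in 10am.

4 slots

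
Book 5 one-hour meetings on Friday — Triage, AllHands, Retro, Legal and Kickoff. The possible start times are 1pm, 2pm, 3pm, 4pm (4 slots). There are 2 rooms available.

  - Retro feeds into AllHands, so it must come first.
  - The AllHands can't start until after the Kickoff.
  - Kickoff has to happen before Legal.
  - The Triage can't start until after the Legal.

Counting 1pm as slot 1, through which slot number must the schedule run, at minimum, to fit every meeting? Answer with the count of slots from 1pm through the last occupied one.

The precedence chain requires at least 3 distinct slots.
With at most 2 per slot and 5 meetings, at least 3 slots are needed.
3 works (last occupied slot: 3pm): for example Legal in 2pm, Kickoff in 1pm, Retro in 1pm, Triage in 3pm, AllHands in 2pm.

3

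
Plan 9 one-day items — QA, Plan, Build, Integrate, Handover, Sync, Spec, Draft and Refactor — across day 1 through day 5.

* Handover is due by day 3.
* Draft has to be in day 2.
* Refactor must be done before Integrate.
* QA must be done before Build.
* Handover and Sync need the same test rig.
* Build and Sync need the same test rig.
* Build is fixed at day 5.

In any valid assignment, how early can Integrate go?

Precedence pushes Integrate to at least day 2.
Integrate at day 2 is achievable: Draft=day 2; QA=day 1; Sync=day 2; Handover=day 1; Refactor=day 1; Integrate=day 2; Spec=day 1; Build=day 5; Plan=day 1.

day 2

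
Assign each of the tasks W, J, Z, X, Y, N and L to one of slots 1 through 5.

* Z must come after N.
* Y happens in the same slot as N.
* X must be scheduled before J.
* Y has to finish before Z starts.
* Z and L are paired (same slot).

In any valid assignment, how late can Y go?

4

Downstream work caps Y at 4.
Y at 4 is achievable: X -> 1, Z -> 5, Y -> 4, N -> 4, L -> 5, J -> 2, W -> 1.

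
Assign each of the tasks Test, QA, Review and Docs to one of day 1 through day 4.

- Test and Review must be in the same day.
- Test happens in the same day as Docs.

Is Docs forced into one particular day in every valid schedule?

No

Docs can be day 1 (e.g. Docs=day 1, Test=day 1, QA=day 1, Review=day 1) or day 2 (e.g. Review -> day 2, Test -> day 2, Docs -> day 2, QA -> day 1).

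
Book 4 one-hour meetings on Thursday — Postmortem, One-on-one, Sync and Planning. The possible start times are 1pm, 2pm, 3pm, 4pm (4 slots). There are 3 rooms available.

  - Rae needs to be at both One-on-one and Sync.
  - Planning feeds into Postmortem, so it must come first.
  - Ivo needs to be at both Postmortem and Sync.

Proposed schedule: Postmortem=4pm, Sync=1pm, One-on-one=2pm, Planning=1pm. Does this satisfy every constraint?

Ivo needs to be at both Postmortem and Sync — holds.
Rae needs to be at both One-on-one and Sync — holds.
There are 3 rooms available — holds.
Planning feeds into Postmortem, so it must come first — holds.

Yes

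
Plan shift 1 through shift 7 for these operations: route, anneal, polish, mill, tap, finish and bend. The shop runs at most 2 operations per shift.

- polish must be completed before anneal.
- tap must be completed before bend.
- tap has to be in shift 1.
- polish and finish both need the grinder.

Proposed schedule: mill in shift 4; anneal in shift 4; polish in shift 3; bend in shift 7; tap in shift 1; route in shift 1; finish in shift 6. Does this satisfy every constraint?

Valid

The shop runs at most 2 operations per shift — holds.
tap has to be in shift 1 — holds.
polish must be completed before anneal — holds.
tap must be completed before bend — holds.
polish and finish both need the grinder — holds.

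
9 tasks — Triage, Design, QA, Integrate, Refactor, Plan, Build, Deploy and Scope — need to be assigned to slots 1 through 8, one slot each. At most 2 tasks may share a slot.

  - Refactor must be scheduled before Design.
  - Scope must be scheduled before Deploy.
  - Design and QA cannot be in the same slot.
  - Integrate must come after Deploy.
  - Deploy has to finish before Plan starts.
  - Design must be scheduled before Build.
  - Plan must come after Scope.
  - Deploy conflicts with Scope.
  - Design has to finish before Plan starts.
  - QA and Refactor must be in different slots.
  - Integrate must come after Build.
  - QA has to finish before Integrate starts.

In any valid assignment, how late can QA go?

7

Downstream work caps QA at 7.
QA at 7 is achievable: Refactor=1; Deploy=2; Design=2; Build=3; Triage=4; Plan=3; Scope=1; Integrate=8; QA=7.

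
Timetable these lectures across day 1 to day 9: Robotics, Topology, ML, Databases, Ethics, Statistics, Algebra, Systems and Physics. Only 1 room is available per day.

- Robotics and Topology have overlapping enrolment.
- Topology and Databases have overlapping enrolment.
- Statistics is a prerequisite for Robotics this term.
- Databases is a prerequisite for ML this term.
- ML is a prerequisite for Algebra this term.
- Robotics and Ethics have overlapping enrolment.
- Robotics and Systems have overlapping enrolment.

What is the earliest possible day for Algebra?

Precedence pushes Algebra to at least day 3.
Algebra at day 3 is achievable: Topology in day 6, ML in day 2, Algebra in day 3, Statistics in day 4, Databases in day 1, Physics in day 9, Systems in day 8, Ethics in day 7, Robotics in day 5.

day 3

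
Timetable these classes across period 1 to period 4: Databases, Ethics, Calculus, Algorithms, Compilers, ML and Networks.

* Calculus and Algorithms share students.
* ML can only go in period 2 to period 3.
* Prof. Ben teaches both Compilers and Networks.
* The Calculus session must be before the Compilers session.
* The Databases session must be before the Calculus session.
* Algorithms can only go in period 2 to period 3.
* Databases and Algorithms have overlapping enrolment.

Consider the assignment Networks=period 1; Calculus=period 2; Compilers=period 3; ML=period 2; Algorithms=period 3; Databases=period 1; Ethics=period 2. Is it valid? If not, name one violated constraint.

Yes

The Databases session must be before the Calculus session — holds.
ML can only go in period 2 to period 3 — holds.
Prof. Ben teaches both Compilers and Networks — holds.
Databases and Algorithms have overlapping enrolment — holds.
The Calculus session must be before the Compilers session — holds.
Calculus and Algorithms share students — holds.
Algorithms can only go in period 2 to period 3 — holds.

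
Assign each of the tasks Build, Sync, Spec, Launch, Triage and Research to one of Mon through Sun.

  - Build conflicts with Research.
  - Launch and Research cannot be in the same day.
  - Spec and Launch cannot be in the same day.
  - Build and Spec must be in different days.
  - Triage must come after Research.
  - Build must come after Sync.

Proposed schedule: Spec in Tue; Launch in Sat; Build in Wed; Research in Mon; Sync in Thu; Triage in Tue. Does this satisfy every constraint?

Build and Spec must be in different days — holds.
Spec and Launch cannot be in the same day — holds.
Launch and Research cannot be in the same day — holds.
Build conflicts with Research — holds.
Triage must come after Research — holds.
Build must come after Sync — violated.

Invalid. Build must come after Sync.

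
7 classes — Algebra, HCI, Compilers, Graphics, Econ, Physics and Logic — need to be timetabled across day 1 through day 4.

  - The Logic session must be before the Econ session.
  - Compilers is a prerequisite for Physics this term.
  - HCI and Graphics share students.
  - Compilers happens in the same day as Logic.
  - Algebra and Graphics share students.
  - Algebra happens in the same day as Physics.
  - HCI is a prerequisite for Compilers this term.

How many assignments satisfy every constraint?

Splitting on Algebra: it can be day 3 (4), day 4 (8). Listing each branch's schedules as (HCI, Compilers, Graphics, Econ, Physics, Logic) by day number:
Algebra=day 3: (1,2,2,3,3,2) (1,2,2,4,3,2) (1,2,4,3,3,2) (1,2,4,4,3,2) — 4.
Algebra=day 4: (1,2,2,3,4,2) (1,2,2,4,4,2) (1,2,3,3,4,2) (1,2,3,4,4,2) (1,3,2,4,4,3) (1,3,3,4,4,3) (2,3,1,4,4,3) (2,3,3,4,4,3) — 8.
Summing: 4 + 8 = 12.

12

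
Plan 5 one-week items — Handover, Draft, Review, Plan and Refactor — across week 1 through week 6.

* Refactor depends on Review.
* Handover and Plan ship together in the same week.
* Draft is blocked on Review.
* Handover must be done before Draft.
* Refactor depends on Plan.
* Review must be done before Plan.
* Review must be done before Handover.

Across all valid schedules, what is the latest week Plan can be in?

week 5

Precedence pushes Plan to at least week 2; downstream work caps Plan at week 5.
Plan at week 5 is achievable: Plan=week 5; Draft=week 6; Review=week 1; Refactor=week 6; Handover=week 5.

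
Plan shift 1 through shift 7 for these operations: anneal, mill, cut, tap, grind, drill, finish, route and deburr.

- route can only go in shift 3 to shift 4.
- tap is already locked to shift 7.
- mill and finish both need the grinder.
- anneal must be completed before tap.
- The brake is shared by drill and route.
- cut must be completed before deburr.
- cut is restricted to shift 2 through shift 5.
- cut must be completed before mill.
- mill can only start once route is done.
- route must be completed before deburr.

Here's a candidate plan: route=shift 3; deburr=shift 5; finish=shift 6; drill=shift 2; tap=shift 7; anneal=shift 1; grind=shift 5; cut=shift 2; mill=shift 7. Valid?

Yes

route can only go in shift 3 to shift 4 — holds.
The brake is shared by drill and route — holds.
cut must be completed before deburr — holds.
tap is already locked to shift 7 — holds.
cut must be completed before mill — holds.
anneal must be completed before tap — holds.
cut is restricted to shift 2 through shift 5 — holds.
route must be completed before deburr — holds.
mill and finish both need the grinder — holds.
mill can only start once route is done — holds.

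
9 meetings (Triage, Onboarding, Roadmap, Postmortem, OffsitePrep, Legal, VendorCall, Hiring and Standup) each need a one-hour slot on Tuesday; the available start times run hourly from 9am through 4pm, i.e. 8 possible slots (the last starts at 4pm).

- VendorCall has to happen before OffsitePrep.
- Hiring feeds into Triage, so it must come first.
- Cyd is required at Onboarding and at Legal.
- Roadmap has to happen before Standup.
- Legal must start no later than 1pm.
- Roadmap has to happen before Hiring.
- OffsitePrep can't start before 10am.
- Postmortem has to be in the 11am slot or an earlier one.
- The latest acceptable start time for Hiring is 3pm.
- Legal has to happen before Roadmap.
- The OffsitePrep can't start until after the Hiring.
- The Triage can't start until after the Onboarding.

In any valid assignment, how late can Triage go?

4pm

Precedence pushes Triage to at least 12pm.
Triage at 4pm is achievable: Roadmap -> 10am; OffsitePrep -> 12pm; Triage -> 4pm; Postmortem -> 9am; Standup -> 11am; VendorCall -> 9am; Legal -> 9am; Onboarding -> 10am; Hiring -> 11am.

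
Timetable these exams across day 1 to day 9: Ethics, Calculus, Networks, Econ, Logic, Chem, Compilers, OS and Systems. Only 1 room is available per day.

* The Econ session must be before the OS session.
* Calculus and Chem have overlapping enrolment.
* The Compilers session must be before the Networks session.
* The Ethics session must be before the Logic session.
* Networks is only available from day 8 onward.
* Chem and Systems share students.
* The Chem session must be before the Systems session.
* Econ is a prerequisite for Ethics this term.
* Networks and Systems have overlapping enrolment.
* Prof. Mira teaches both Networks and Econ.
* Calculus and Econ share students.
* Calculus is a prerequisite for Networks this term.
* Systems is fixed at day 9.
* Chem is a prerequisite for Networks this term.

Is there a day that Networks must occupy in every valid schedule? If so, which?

Networks's window is day 8–day 9.
Systems is fixed at day 9, and Networks can't share a day with Systems.
So Networks must be day 8.

day 8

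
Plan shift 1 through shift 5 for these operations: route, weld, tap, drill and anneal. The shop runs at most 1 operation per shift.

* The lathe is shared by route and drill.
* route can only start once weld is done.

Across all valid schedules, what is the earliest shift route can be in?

shift 2

Precedence pushes route to at least shift 2.
route at shift 2 is achievable: route=shift 2, drill=shift 4, weld=shift 1, anneal=shift 5, tap=shift 3.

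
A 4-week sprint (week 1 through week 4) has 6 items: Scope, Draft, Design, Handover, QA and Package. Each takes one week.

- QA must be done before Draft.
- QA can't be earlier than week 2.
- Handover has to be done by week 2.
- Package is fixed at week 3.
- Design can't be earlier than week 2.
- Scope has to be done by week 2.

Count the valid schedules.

Splitting on Scope: it can be week 1 (18), week 2 (18). Listing each branch's schedules as (Draft, Design, Handover, QA, Package) by week number:
Scope=week 1: (3,2,1,2,3) (3,2,2,2,3) (3,3,1,2,3) (3,3,2,2,3) (3,4,1,2,3) (3,4,2,2,3) (4,2,1,2,3) (4,2,1,3,3) (4,2,2,2,3) (4,2,2,3,3) (4,3,1,2,3) (4,3,1,3,3) (4,3,2,2,3) (4,3,2,3,3) (4,4,1,2,3) (4,4,1,3,3) (4,4,2,2,3) (4,4,2,3,3) — 18.
Scope=week 2: (3,2,1,2,3) (3,2,2,2,3) (3,3,1,2,3) (3,3,2,2,3) (3,4,1,2,3) (3,4,2,2,3) (4,2,1,2,3) (4,2,1,3,3) (4,2,2,2,3) (4,2,2,3,3) (4,3,1,2,3) (4,3,1,3,3) (4,3,2,2,3) (4,3,2,3,3) (4,4,1,2,3) (4,4,1,3,3) (4,4,2,2,3) (4,4,2,3,3) — 18.
Summing: 18 + 18 = 36.

36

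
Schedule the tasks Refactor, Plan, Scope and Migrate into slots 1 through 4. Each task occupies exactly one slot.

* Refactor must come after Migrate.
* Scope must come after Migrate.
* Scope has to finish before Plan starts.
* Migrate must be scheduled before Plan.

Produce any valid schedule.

Scope in 2, Migrate in 1, Refactor in 2, Plan in 3

Checking: Migrate(1) before Refactor(2); Migrate(1) before Scope(2); Migrate(1) before Plan(3); Scope(2) before Plan(3).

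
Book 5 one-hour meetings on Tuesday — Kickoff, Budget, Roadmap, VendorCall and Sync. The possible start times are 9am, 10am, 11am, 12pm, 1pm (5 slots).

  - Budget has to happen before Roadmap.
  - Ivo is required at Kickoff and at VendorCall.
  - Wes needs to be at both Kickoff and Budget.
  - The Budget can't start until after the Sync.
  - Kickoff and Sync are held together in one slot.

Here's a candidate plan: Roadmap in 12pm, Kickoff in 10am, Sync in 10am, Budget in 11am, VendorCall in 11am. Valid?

Kickoff and Sync are held together in one slot — holds.
Ivo is required at Kickoff and at VendorCall — holds.
The Budget can't start until after the Sync — holds.
Budget has to happen before Roadmap — holds.
Wes needs to be at both Kickoff and Budget — holds.

Valid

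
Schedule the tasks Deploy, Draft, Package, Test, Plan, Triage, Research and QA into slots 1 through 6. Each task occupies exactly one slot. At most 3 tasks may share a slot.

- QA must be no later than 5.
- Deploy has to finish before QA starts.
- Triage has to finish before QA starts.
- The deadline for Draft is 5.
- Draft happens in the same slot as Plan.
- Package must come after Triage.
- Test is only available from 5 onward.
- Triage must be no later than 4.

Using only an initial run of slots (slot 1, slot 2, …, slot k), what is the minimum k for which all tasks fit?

5 slots

The precedence chain requires at least 2 distinct slots.
With at most 3 per slot and 8 tasks, at least 3 slots are needed.
Test can't be placed before 5, so the schedule must run through at least slot 5.
5 works (last occupied slot: 5): for example Package in 2, QA in 2, Deploy in 1, Test in 5, Plan in 3, Draft in 3, Triage in 1, Research in 1.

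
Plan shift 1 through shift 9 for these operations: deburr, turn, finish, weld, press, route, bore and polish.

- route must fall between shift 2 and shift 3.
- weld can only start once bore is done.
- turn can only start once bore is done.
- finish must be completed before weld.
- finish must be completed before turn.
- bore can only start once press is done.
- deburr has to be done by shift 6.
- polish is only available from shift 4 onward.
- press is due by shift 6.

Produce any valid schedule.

bore=shift 2, polish=shift 4, press=shift 1, finish=shift 1, deburr=shift 1, turn=shift 3, weld=shift 3, route=shift 2

Checking: finish(shift 1) before weld(shift 3); bore(shift 2) before weld(shift 3); bore(shift 2) before turn(shift 3); press(shift 1) before bore(shift 2); finish(shift 1) before turn(shift 3); deburr=shift 1 in [shift 1,shift 6]; press=shift 1 in [shift 1,shift 6]; route=shift 2 in [shift 2,shift 3]; polish=shift 4 in [shift 4,shift 9].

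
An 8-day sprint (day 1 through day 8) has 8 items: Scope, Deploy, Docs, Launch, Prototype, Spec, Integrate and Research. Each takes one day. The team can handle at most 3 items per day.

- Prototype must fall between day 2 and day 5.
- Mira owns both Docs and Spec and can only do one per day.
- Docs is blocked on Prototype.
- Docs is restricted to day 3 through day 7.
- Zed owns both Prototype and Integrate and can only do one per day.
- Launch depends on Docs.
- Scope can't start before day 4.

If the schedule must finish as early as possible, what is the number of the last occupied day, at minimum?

4

The precedence chain requires at least 3 distinct days.
With at most 3 per day and 8 tasks, at least 3 days are needed.
Scope can't be placed before day 4, so the schedule must run through at least day 4.
4 works (last occupied day: day 4): for example Deploy -> day 1; Integrate -> day 1; Spec -> day 1; Scope -> day 4; Docs -> day 3; Launch -> day 4; Prototype -> day 2; Research -> day 2.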